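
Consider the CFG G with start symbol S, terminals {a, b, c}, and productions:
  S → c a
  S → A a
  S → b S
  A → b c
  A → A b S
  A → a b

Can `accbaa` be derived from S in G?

no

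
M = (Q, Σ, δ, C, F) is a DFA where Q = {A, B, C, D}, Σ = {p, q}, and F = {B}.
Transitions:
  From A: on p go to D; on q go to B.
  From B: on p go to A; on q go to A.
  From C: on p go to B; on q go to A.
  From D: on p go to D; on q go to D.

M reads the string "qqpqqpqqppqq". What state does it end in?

C --q--> A
A --q--> B
B --p--> A
A --q--> B
B --q--> A
A --p--> D
D --q--> D
D --q--> D
D --p--> D
D --p--> D
D --q--> D
D --q--> D

D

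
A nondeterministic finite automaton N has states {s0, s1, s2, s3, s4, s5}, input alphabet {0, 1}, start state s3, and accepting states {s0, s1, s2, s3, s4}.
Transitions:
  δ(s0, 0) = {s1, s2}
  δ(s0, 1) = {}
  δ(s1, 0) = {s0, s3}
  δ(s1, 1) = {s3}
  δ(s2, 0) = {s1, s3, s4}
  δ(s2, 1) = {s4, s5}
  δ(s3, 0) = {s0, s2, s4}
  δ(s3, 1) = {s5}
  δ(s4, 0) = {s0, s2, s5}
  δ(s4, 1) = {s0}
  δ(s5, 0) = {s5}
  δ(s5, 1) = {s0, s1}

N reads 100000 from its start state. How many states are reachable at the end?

Start: {s3}
read 1: {s5}
read 0: {s5}
read 0: {s5}
read 0: {s5}
read 0: {s5}
read 0: {s5}
Final reachable set {s5} has 1 state.

1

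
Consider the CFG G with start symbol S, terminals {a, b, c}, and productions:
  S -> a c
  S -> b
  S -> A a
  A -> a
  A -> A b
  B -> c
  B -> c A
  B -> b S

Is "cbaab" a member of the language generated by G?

no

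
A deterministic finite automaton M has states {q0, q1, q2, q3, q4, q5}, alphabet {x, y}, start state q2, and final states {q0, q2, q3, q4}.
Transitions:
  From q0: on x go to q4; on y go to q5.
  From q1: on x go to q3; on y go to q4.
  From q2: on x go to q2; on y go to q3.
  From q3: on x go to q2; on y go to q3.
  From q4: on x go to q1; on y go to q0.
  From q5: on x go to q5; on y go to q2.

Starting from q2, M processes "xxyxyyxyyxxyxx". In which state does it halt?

q2 --x--> q2
q2 --x--> q2
q2 --y--> q3
q3 --x--> q2
q2 --y--> q3
q3 --y--> q3
q3 --x--> q2
q2 --y--> q3
q3 --y--> q3
q3 --x--> q2
q2 --x--> q2
q2 --y--> q3
q3 --x--> q2
q2 --x--> q2

q2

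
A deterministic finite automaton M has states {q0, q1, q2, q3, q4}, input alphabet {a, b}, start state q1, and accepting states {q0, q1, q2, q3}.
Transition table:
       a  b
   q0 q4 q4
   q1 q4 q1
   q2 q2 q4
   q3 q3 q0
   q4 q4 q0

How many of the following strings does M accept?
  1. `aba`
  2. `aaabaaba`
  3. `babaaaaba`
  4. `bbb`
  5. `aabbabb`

1

`aba`: rejected
`aaabaaba`: rejected
`babaaaaba`: rejected
`bbb`: accepted
`aabbabb`: rejected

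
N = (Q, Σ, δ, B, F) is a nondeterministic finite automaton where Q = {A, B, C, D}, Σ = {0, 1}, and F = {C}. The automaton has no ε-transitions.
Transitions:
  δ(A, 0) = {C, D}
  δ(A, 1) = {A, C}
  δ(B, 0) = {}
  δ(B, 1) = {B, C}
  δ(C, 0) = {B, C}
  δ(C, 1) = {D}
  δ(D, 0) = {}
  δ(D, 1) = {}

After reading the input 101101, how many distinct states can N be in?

Start: {B}
read 1: {B, C}
read 0: {B, C}
read 1: {B, C, D}
read 1: {B, C, D}
read 0: {B, C}
read 1: {B, C, D}
Final reachable set {B, C, D} has 3 states.

3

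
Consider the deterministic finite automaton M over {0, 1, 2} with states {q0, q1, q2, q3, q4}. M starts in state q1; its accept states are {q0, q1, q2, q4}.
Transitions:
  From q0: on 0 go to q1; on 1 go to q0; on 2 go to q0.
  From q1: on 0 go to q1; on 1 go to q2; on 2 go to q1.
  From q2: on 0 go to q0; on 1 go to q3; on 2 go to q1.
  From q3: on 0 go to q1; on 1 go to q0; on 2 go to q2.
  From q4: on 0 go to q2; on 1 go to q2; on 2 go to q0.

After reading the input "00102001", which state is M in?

q2

q1 --0--> q1
q1 --0--> q1
q1 --1--> q2
q2 --0--> q0
q0 --2--> q0
q0 --0--> q1
q1 --0--> q1
q1 --1--> q2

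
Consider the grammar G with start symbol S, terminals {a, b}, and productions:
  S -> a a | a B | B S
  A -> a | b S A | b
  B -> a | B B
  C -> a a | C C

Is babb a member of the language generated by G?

no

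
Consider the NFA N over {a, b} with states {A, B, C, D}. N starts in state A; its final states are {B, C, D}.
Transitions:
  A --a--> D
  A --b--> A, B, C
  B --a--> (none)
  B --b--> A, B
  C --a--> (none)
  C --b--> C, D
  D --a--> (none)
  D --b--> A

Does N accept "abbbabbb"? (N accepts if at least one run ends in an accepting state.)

accepted

Start: {A}
read a: {D}
read b: {A}
read b: {A, B, C}
read b: {A, B, C, D}
read a: {D}
read b: {A}
read b: {A, B, C}
read b: {A, B, C, D}
Reachable ∩ accepting = {B, C, D} — nonempty.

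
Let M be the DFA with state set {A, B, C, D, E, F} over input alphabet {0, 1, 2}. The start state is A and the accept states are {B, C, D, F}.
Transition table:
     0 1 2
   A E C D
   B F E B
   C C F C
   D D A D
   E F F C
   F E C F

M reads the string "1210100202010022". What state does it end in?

F

A --1--> C
C --2--> C
C --1--> F
F --0--> E
E --1--> F
F --0--> E
E --0--> F
F --2--> F
F --0--> E
E --2--> C
C --0--> C
C --1--> F
F --0--> E
E --0--> F
F --2--> F
F --2--> F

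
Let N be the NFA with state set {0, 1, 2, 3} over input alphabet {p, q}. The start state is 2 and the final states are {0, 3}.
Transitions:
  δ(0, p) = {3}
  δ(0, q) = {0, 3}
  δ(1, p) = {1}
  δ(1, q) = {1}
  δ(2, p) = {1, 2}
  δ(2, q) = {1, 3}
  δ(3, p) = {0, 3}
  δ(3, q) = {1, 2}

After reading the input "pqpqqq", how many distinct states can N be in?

Start: {2}
read p: {1, 2}
read q: {1, 3}
read p: {0, 1, 3}
read q: {0, 1, 2, 3}
read q: {0, 1, 2, 3}
read q: {0, 1, 2, 3}
Final reachable set {0, 1, 2, 3} has 4 states.

4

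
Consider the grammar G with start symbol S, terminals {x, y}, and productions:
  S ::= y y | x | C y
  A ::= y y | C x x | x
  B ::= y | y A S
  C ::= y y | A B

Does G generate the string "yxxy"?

no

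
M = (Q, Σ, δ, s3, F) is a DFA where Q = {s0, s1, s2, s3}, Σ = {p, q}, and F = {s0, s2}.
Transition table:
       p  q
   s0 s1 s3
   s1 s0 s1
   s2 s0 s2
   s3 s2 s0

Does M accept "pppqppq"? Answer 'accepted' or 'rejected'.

s3 --p--> s2
s2 --p--> s0
s0 --p--> s1
s1 --q--> s1
s1 --p--> s0
s0 --p--> s1
s1 --q--> s1
End in state s1, which is not an accepting state.

rejected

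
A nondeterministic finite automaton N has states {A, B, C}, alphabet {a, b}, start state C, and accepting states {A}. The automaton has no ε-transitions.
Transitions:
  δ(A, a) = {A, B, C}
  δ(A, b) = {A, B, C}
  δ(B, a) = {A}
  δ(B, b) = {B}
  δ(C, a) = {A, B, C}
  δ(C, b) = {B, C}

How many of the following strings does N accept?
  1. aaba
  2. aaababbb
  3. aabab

aaba: accepted
aaababbb: accepted
aabab: accepted

3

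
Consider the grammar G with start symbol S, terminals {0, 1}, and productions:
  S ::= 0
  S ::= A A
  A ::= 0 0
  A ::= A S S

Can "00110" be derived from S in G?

no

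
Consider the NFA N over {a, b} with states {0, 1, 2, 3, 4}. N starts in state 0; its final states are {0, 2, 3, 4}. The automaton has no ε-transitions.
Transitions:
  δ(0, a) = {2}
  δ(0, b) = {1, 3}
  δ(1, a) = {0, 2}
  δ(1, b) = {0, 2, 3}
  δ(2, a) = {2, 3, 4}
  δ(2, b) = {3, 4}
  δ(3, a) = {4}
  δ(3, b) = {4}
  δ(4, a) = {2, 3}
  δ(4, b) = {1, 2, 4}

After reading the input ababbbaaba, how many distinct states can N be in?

Start: {0}
read a: {2}
read b: {3, 4}
read a: {2, 3, 4}
read b: {1, 2, 3, 4}
read b: {0, 1, 2, 3, 4}
read b: {0, 1, 2, 3, 4}
read a: {0, 2, 3, 4}
read a: {2, 3, 4}
read b: {1, 2, 3, 4}
read a: {0, 2, 3, 4}
Final reachable set {0, 2, 3, 4} has 4 states.

4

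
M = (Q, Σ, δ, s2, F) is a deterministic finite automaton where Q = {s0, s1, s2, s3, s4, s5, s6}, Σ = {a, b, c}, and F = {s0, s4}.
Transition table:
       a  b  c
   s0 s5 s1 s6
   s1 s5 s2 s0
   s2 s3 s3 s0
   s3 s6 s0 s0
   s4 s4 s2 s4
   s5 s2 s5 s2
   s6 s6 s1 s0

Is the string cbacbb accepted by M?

accepted

s2 --c--> s0
s0 --b--> s1
s1 --a--> s5
s5 --c--> s2
s2 --b--> s3
s3 --b--> s0
End in state s0, which is an accepting state.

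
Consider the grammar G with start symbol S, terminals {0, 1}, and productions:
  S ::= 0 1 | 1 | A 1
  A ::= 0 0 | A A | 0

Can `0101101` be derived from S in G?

no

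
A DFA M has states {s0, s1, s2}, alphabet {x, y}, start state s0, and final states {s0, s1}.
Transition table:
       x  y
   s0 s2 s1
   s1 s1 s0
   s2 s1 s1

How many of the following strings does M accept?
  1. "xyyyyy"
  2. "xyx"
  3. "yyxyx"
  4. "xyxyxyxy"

4

"xyyyyy": accepted
"xyx": accepted
"yyxyx": accepted
"xyxyxyxy": accepted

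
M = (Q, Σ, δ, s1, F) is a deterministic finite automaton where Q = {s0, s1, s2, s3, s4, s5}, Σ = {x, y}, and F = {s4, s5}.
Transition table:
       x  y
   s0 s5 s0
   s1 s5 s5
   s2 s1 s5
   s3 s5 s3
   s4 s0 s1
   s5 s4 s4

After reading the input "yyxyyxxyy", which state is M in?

s5

s1 --y--> s5
s5 --y--> s4
s4 --x--> s0
s0 --y--> s0
s0 --y--> s0
s0 --x--> s5
s5 --x--> s4
s4 --y--> s1
s1 --y--> s5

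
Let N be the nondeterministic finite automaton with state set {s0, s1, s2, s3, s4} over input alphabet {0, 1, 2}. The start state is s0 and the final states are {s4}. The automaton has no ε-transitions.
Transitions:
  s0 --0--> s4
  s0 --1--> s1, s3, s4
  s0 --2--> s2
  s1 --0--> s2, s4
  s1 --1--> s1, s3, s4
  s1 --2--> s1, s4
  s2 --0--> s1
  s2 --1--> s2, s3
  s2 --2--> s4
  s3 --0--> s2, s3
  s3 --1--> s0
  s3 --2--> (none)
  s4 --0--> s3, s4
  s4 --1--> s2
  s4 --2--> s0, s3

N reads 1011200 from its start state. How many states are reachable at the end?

4

Start: {s0}
read 1: {s1, s3, s4}
read 0: {s2, s3, s4}
read 1: {s0, s2, s3}
read 1: {s0, s1, s2, s3, s4}
read 2: {s0, s1, s2, s3, s4}
read 0: {s1, s2, s3, s4}
read 0: {s1, s2, s3, s4}
Final reachable set {s1, s2, s3, s4} has 4 states.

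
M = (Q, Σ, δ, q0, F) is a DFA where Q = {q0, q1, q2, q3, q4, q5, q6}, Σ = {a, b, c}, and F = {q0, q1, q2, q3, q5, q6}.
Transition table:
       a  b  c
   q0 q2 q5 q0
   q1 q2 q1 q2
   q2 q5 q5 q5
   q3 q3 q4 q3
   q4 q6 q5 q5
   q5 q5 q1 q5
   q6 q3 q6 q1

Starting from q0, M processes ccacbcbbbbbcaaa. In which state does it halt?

q5

q0 --c--> q0
q0 --c--> q0
q0 --a--> q2
q2 --c--> q5
q5 --b--> q1
q1 --c--> q2
q2 --b--> q5
q5 --b--> q1
q1 --b--> q1
q1 --b--> q1
q1 --b--> q1
q1 --c--> q2
q2 --a--> q5
q5 --a--> q5
q5 --a--> q5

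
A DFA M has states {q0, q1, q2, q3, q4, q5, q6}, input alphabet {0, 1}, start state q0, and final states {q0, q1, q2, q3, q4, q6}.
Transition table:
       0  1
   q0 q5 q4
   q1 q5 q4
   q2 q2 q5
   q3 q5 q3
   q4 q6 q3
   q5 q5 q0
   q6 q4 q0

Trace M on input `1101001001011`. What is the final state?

q4

q0 --1--> q4
q4 --1--> q3
q3 --0--> q5
q5 --1--> q0
q0 --0--> q5
q5 --0--> q5
q5 --1--> q0
q0 --0--> q5
q5 --0--> q5
q5 --1--> q0
q0 --0--> q5
q5 --1--> q0
q0 --1--> q4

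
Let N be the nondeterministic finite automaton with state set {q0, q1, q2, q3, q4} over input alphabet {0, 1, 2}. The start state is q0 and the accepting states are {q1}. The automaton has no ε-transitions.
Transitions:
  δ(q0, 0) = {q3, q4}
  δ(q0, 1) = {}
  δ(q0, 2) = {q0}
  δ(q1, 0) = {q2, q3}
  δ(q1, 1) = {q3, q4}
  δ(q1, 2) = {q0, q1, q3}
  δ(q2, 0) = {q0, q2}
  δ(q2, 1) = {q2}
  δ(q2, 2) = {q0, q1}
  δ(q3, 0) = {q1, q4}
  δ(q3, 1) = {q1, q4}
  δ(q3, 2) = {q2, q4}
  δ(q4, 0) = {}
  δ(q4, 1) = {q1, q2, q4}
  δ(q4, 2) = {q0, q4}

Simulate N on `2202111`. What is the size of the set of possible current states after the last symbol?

Start: {q0}
read 2: {q0}
read 2: {q0}
read 0: {q3, q4}
read 2: {q0, q2, q4}
read 1: {q1, q2, q4}
read 1: {q1, q2, q3, q4}
read 1: {q1, q2, q3, q4}
Final reachable set {q1, q2, q3, q4} has 4 states.

4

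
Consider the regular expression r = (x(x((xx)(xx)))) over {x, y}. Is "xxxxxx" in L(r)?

yes

Split as x·xxxxx: x matches x and (x((xx)(xx))) matches xxxxx.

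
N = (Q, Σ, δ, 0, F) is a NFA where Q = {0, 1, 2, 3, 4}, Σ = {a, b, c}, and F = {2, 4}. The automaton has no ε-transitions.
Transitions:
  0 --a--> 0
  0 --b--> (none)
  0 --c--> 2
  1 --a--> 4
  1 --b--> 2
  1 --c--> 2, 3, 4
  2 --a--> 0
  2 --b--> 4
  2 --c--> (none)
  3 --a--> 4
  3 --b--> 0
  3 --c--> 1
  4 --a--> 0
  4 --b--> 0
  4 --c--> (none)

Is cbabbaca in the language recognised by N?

rejected

Start: {0}
read c: {2}
read b: {4}
read a: {0}
read b: {}
The reachable set is empty and stays empty for the remaining 4 symbols.
Reachable ∩ accepting = {} — empty.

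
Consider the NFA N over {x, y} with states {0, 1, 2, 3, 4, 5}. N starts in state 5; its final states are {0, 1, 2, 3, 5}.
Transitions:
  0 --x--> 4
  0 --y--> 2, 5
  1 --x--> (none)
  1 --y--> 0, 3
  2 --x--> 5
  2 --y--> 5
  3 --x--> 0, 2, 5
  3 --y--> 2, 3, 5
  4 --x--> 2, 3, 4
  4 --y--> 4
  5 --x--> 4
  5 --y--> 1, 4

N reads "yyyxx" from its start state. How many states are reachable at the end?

Start: {5}
read y: {1, 4}
read y: {0, 3, 4}
read y: {2, 3, 4, 5}
read x: {0, 2, 3, 4, 5}
read x: {0, 2, 3, 4, 5}
Final reachable set {0, 2, 3, 4, 5} has 5 states.

5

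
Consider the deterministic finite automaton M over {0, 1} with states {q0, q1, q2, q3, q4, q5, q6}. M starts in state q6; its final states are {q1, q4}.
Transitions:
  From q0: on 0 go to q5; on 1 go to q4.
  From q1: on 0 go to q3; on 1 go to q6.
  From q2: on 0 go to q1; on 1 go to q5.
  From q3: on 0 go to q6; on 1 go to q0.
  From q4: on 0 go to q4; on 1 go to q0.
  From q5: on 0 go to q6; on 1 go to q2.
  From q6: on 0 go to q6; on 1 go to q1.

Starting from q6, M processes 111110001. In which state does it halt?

q1

q6 --1--> q1
q1 --1--> q6
q6 --1--> q1
q1 --1--> q6
q6 --1--> q1
q1 --0--> q3
q3 --0--> q6
q6 --0--> q6
q6 --1--> q1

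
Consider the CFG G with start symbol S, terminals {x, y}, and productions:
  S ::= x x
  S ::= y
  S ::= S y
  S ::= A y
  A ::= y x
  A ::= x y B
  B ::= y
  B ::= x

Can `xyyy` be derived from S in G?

yes

S ⇒ Ay ⇒ xyBy ⇒ xyyy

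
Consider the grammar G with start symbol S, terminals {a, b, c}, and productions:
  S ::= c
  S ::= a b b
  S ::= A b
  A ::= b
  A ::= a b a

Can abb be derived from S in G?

S ⇒ abb

yes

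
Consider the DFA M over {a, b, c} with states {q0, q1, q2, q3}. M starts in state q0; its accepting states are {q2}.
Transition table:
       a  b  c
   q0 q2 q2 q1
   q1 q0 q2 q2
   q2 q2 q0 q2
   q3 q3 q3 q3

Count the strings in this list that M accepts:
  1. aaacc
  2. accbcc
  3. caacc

3

aaacc: accepted
accbcc: accepted
caacc: accepted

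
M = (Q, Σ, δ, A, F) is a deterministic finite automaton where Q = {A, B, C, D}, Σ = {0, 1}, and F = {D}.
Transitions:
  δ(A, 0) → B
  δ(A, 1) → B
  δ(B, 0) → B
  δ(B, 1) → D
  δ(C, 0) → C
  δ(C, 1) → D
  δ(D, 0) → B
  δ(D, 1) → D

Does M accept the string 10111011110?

rejected

A --1--> B
B --0--> B
B --1--> D
D --1--> D
D --1--> D
D --0--> B
B --1--> D
D --1--> D
D --1--> D
D --1--> D
D --0--> B
End in state B, which is not an accepting state.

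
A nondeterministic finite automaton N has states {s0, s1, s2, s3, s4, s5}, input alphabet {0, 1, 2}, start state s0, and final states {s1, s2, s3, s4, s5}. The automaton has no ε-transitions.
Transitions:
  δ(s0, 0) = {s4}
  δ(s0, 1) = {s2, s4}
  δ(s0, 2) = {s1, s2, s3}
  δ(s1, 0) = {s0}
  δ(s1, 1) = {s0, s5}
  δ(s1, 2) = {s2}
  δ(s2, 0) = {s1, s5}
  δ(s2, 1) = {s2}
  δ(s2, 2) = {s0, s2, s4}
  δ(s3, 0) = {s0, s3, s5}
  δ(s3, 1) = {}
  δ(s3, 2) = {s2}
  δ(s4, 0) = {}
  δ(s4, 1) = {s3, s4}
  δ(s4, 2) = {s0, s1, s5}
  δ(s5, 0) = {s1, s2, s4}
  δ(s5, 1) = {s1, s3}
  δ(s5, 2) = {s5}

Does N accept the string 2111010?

Start: {s0}
read 2: {s1, s2, s3}
read 1: {s0, s2, s5}
read 1: {s1, s2, s3, s4}
read 1: {s0, s2, s3, s4, s5}
read 0: {s0, s1, s2, s3, s4, s5}
read 1: {s0, s1, s2, s3, s4, s5}
read 0: {s0, s1, s2, s3, s4, s5}
Reachable ∩ accepting = {s1, s2, s3, s4, s5} — nonempty.

accepted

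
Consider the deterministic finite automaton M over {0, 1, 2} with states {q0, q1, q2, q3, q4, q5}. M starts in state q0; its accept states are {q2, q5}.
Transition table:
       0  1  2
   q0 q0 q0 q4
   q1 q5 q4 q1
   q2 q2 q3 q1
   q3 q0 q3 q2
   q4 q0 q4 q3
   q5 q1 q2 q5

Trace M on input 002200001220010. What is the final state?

q0

q0 --0--> q0
q0 --0--> q0
q0 --2--> q4
q4 --2--> q3
q3 --0--> q0
q0 --0--> q0
q0 --0--> q0
q0 --0--> q0
q0 --1--> q0
q0 --2--> q4
q4 --2--> q3
q3 --0--> q0
q0 --0--> q0
q0 --1--> q0
q0 --0--> q0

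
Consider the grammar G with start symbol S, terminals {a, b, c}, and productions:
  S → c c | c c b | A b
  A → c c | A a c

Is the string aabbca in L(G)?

no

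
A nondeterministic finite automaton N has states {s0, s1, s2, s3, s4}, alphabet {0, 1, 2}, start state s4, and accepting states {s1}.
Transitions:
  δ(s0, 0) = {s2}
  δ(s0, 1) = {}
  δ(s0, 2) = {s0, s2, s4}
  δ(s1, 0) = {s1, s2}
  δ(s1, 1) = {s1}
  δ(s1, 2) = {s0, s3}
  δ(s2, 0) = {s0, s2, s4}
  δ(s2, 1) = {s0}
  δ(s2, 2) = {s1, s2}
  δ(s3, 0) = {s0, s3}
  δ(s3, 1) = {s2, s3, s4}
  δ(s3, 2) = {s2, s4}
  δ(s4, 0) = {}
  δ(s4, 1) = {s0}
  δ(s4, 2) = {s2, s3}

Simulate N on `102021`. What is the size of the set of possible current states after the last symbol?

5

Start: {s4}
read 1: {s0}
read 0: {s2}
read 2: {s1, s2}
read 0: {s0, s1, s2, s4}
read 2: {s0, s1, s2, s3, s4}
read 1: {s0, s1, s2, s3, s4}
Final reachable set {s0, s1, s2, s3, s4} has 5 states.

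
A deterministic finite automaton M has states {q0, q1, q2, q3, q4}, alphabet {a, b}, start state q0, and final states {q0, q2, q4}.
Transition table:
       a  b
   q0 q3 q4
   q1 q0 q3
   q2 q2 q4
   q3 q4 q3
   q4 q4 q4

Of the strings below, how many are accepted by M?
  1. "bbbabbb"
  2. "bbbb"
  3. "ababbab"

3

"bbbabbb": accepted
"bbbb": accepted
"ababbab": accepted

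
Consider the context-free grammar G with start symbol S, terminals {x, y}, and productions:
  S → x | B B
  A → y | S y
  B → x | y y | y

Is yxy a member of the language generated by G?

no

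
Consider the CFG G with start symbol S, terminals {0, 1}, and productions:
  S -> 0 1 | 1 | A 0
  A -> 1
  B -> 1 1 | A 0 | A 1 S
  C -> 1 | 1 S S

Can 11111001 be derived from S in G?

no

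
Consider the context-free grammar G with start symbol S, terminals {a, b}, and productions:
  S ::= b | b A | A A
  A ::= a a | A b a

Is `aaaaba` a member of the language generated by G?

S ⇒ AA ⇒ aaA ⇒ aaAba ⇒ aaaaba

yes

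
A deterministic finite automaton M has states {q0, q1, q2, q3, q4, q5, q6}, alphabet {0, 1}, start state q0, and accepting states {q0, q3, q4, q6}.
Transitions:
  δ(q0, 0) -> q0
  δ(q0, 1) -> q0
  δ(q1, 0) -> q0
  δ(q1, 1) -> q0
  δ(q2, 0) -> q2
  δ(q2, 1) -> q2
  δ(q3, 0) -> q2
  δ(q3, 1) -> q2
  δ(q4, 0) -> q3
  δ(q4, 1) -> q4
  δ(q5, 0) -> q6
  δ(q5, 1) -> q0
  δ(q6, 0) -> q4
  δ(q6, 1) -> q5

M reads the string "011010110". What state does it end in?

q0

q0 --0--> q0
q0 --1--> q0
q0 --1--> q0
q0 --0--> q0
q0 --1--> q0
q0 --0--> q0
q0 --1--> q0
q0 --1--> q0
q0 --0--> q0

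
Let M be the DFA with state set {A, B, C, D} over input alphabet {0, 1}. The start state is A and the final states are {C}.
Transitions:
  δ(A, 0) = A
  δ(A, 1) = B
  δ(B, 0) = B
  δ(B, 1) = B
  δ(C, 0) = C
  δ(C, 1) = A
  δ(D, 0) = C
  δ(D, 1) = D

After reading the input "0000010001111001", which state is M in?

A --0--> A
A --0--> A
A --0--> A
A --0--> A
A --0--> A
A --1--> B
B --0--> B
B --0--> B
B --0--> B
B --1--> B
B --1--> B
B --1--> B
B --1--> B
B --0--> B
B --0--> B
B --1--> B

B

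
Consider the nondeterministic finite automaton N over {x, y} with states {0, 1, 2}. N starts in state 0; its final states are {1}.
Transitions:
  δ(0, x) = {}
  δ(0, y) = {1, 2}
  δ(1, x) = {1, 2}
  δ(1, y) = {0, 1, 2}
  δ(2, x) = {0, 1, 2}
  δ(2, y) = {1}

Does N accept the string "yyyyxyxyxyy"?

accepted

Start: {0}
read y: {1, 2}
read y: {0, 1, 2}
read y: {0, 1, 2}
read y: {0, 1, 2}
read x: {0, 1, 2}
read y: {0, 1, 2}
read x: {0, 1, 2}
read y: {0, 1, 2}
read x: {0, 1, 2}
read y: {0, 1, 2}
read y: {0, 1, 2}
Reachable ∩ accepting = {1} — nonempty.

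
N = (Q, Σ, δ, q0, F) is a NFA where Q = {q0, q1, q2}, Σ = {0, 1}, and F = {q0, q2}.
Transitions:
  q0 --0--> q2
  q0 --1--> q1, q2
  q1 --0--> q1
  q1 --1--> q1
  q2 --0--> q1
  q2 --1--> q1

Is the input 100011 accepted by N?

rejected

Start: {q0}
read 1: {q1, q2}
read 0: {q1}
read 0: {q1}
read 0: {q1}
read 1: {q1}
read 1: {q1}
Reachable ∩ accepting = {} — empty.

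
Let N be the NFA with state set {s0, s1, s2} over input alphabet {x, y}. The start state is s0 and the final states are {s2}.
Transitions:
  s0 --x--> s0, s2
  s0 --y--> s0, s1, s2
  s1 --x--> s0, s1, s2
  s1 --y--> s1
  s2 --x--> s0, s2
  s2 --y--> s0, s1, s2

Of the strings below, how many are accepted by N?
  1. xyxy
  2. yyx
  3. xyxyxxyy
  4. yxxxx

xyxy: accepted
yyx: accepted
xyxyxxyy: accepted
yxxxx: accepted

4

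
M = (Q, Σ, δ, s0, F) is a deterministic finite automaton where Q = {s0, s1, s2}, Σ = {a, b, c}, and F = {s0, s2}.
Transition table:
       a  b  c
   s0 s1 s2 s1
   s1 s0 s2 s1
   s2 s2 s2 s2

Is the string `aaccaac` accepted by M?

rejected

s0 --a--> s1
s1 --a--> s0
s0 --c--> s1
s1 --c--> s1
s1 --a--> s0
s0 --a--> s1
s1 --c--> s1
End in state s1, which is not an accepting state.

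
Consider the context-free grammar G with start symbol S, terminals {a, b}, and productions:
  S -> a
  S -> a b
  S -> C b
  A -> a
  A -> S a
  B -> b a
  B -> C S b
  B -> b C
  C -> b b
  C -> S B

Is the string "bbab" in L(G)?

no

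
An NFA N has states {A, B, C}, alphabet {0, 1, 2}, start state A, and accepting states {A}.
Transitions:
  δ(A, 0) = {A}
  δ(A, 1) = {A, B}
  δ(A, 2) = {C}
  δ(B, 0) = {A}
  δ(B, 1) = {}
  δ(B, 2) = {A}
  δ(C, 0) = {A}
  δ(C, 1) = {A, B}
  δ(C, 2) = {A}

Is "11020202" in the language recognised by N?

rejected

Start: {A}
read 1: {A, B}
read 1: {A, B}
read 0: {A}
read 2: {C}
read 0: {A}
read 2: {C}
read 0: {A}
read 2: {C}
Reachable ∩ accepting = {} — empty.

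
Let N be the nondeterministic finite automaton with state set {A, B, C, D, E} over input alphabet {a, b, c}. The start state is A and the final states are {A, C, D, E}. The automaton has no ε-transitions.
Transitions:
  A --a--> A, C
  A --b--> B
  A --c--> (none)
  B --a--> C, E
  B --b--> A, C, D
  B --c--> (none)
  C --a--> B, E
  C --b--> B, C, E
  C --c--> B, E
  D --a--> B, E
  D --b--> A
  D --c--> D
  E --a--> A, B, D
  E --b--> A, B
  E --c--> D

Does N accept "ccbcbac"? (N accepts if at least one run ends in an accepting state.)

rejected

Start: {A}
read c: {}
The reachable set is empty and stays empty for the remaining 6 symbols.
Reachable ∩ accepting = {} — empty.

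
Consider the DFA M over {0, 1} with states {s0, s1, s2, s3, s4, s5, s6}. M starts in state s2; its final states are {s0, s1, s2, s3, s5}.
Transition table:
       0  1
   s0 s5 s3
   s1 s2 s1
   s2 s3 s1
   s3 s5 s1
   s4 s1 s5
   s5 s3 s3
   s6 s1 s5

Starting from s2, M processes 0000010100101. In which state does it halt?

s1

s2 --0--> s3
s3 --0--> s5
s5 --0--> s3
s3 --0--> s5
s5 --0--> s3
s3 --1--> s1
s1 --0--> s2
s2 --1--> s1
s1 --0--> s2
s2 --0--> s3
s3 --1--> s1
s1 --0--> s2
s2 --1--> s1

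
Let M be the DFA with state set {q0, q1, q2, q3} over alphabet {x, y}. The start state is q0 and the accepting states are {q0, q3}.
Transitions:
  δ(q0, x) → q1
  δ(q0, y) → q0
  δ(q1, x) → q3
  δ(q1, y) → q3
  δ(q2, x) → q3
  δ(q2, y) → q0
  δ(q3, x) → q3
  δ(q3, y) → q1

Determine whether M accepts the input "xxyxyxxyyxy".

q0 --x--> q1
q1 --x--> q3
q3 --y--> q1
q1 --x--> q3
q3 --y--> q1
q1 --x--> q3
q3 --x--> q3
q3 --y--> q1
q1 --y--> q3
q3 --x--> q3
q3 --y--> q1
End in state q1, which is not an accepting state.

rejected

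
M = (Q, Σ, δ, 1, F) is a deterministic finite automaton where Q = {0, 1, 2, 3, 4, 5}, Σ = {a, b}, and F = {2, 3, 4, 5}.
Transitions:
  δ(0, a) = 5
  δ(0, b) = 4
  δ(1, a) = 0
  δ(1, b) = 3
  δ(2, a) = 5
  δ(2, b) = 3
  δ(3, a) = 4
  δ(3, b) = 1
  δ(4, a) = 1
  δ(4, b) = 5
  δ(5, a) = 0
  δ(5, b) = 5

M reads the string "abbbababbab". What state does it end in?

4

1 --a--> 0
0 --b--> 4
4 --b--> 5
5 --b--> 5
5 --a--> 0
0 --b--> 4
4 --a--> 1
1 --b--> 3
3 --b--> 1
1 --a--> 0
0 --b--> 4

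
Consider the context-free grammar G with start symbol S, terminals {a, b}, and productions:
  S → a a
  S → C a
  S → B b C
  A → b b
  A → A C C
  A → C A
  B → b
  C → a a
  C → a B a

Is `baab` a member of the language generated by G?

no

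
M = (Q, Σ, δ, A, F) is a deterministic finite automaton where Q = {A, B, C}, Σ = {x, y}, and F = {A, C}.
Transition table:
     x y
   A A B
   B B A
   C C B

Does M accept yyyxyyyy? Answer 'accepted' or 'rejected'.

rejected

A --y--> B
B --y--> A
A --y--> B
B --x--> B
B --y--> A
A --y--> B
B --y--> A
A --y--> B
End in state B, which is not an accepting state.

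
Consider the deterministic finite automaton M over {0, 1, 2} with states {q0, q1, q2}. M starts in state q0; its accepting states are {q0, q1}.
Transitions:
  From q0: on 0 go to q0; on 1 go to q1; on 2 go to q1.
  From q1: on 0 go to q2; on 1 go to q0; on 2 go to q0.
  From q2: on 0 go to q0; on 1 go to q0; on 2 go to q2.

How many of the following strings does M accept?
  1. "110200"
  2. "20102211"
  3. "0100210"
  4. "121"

"110200": accepted
"20102211": accepted
"0100210": accepted
"121": accepted

4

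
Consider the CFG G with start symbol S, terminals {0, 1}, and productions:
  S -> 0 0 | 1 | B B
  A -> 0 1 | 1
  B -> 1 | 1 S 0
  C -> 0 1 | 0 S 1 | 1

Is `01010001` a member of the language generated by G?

no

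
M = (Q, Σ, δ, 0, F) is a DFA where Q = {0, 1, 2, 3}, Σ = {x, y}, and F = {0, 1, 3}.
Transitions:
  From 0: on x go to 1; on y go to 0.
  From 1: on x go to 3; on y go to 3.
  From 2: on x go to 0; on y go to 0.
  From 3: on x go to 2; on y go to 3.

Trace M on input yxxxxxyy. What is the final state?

3

0 --y--> 0
0 --x--> 1
1 --x--> 3
3 --x--> 2
2 --x--> 0
0 --x--> 1
1 --y--> 3
3 --y--> 3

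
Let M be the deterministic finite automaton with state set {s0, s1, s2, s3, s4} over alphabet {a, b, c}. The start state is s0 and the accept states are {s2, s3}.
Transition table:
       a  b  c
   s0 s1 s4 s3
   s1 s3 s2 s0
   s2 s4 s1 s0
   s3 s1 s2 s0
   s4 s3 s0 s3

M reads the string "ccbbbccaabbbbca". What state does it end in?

s1

s0 --c--> s3
s3 --c--> s0
s0 --b--> s4
s4 --b--> s0
s0 --b--> s4
s4 --c--> s3
s3 --c--> s0
s0 --a--> s1
s1 --a--> s3
s3 --b--> s2
s2 --b--> s1
s1 --b--> s2
s2 --b--> s1
s1 --c--> s0
s0 --a--> s1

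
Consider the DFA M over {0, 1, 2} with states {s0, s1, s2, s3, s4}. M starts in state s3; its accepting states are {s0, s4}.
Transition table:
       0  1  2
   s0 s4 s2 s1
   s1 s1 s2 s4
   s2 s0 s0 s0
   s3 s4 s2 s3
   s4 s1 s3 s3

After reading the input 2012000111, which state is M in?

s2

s3 --2--> s3
s3 --0--> s4
s4 --1--> s3
s3 --2--> s3
s3 --0--> s4
s4 --0--> s1
s1 --0--> s1
s1 --1--> s2
s2 --1--> s0
s0 --1--> s2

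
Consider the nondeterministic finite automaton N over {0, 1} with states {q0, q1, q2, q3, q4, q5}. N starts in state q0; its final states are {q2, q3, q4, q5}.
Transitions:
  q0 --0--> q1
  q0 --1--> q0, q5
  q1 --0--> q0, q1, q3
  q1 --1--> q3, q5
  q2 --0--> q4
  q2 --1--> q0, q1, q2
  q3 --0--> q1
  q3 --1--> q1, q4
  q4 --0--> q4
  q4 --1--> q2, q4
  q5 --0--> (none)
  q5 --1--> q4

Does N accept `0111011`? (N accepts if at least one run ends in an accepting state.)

Start: {q0}
read 0: {q1}
read 1: {q3, q5}
read 1: {q1, q4}
read 1: {q2, q3, q4, q5}
read 0: {q1, q4}
read 1: {q2, q3, q4, q5}
read 1: {q0, q1, q2, q4}
Reachable ∩ accepting = {q2, q4} — nonempty.

accepted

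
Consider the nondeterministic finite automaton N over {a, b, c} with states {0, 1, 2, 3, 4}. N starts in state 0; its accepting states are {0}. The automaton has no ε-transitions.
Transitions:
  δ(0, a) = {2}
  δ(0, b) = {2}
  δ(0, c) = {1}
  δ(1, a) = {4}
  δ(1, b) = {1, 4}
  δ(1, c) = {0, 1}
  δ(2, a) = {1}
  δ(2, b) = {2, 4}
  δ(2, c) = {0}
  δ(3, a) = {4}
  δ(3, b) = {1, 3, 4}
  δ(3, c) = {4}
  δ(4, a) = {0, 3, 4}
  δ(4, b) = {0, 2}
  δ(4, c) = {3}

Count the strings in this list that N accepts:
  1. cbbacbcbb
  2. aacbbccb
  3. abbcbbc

3

cbbacbcbb: accepted
aacbbccb: accepted
abbcbbc: accepted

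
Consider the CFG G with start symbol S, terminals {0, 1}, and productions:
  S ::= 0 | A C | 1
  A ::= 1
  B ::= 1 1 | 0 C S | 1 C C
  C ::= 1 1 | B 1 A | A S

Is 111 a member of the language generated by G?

S ⇒ AC ⇒ 1C ⇒ 111

yes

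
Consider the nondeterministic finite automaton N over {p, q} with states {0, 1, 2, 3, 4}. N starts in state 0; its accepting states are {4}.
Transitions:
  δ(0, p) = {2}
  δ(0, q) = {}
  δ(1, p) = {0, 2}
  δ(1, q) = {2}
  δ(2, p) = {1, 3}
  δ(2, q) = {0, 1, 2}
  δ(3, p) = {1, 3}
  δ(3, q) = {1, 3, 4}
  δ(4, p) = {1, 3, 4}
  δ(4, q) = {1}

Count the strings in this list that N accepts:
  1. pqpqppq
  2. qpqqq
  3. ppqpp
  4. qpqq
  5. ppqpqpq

pqpqppq: accepted
qpqqq: rejected
ppqpp: accepted
qpqq: rejected
ppqpqpq: accepted

3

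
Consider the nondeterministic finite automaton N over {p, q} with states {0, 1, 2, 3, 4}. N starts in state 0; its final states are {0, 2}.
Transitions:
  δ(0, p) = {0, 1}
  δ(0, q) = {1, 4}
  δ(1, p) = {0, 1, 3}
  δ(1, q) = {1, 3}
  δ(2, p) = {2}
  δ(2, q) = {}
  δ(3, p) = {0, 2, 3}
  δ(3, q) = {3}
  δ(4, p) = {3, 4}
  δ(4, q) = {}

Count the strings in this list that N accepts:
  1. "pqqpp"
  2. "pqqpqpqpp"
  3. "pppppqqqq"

"pqqpp": accepted
"pqqpqpqpp": accepted
"pppppqqqq": rejected

2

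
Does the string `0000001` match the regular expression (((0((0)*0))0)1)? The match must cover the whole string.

yes

Split as 000000·1: ((0((0)*0))0) matches 000000 and 1 matches 1.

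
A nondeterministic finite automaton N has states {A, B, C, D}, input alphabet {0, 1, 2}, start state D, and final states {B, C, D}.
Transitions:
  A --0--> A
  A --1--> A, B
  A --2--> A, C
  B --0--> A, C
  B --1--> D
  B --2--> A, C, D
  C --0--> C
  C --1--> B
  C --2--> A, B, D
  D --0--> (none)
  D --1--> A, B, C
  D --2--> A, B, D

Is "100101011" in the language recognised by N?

Start: {D}
read 1: {A, B, C}
read 0: {A, C}
read 0: {A, C}
read 1: {A, B}
read 0: {A, C}
read 1: {A, B}
read 0: {A, C}
read 1: {A, B}
read 1: {A, B, D}
Reachable ∩ accepting = {B, D} — nonempty.

accepted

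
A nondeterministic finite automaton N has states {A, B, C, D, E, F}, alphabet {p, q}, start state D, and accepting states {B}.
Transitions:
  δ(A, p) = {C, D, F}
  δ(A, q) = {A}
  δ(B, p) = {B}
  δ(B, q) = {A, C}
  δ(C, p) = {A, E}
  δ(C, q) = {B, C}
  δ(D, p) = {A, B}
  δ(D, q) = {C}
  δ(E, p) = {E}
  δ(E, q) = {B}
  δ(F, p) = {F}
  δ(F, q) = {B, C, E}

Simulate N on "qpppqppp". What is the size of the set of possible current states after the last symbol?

6

Start: {D}
read q: {C}
read p: {A, E}
read p: {C, D, E, F}
read p: {A, B, E, F}
read q: {A, B, C, E}
read p: {A, B, C, D, E, F}
read p: {A, B, C, D, E, F}
read p: {A, B, C, D, E, F}
Final reachable set {A, B, C, D, E, F} has 6 states.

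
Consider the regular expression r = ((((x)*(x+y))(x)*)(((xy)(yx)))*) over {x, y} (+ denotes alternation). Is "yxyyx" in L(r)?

yes

Split as y·xyyx: (((x)*(x+y))(x)*) matches y and (((xy)(yx)))* matches xyyx.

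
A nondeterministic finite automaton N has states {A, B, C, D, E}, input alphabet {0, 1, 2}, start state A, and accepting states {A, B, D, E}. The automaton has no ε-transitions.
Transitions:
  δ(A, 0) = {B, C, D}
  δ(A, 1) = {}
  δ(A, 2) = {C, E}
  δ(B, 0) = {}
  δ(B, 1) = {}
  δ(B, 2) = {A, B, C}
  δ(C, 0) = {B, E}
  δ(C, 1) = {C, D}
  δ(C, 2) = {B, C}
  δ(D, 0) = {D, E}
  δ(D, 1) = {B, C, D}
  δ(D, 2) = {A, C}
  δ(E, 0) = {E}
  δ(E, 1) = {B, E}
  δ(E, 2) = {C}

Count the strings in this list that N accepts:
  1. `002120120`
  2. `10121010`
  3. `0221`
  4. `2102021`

`002120120`: accepted
`10121010`: rejected
`0221`: accepted
`2102021`: accepted

3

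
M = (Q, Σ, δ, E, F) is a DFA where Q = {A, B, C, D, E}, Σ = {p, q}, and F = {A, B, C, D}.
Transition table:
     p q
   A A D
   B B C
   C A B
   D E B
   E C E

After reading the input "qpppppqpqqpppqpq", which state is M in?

E --q--> E
E --p--> C
C --p--> A
A --p--> A
A --p--> A
A --p--> A
A --q--> D
D --p--> E
E --q--> E
E --q--> E
E --p--> C
C --p--> A
A --p--> A
A --q--> D
D --p--> E
E --q--> E

E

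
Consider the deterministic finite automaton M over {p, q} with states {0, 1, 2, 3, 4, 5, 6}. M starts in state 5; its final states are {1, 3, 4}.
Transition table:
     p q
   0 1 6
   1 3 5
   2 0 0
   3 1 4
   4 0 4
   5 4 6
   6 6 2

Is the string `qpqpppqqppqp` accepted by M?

5 --q--> 6
6 --p--> 6
6 --q--> 2
2 --p--> 0
0 --p--> 1
1 --p--> 3
3 --q--> 4
4 --q--> 4
4 --p--> 0
0 --p--> 1
1 --q--> 5
5 --p--> 4
End in state 4, which is an accepting state.

accepted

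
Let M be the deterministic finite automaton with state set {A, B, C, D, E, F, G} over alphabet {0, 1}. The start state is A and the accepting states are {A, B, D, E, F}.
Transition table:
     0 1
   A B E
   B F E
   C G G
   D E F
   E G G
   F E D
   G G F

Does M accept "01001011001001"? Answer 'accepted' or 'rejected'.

A --0--> B
B --1--> E
E --0--> G
G --0--> G
G --1--> F
F --0--> E
E --1--> G
G --1--> F
F --0--> E
E --0--> G
G --1--> F
F --0--> E
E --0--> G
G --1--> F
End in state F, which is an accepting state.

accepted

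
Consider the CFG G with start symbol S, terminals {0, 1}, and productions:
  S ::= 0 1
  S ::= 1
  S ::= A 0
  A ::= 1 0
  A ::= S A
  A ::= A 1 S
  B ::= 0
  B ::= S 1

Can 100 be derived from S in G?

yes

S ⇒ A0 ⇒ 100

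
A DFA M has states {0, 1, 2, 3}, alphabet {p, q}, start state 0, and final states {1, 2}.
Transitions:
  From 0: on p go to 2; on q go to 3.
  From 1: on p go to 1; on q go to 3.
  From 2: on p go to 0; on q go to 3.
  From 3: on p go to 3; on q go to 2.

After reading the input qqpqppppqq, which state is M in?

0 --q--> 3
3 --q--> 2
2 --p--> 0
0 --q--> 3
3 --p--> 3
3 --p--> 3
3 --p--> 3
3 --p--> 3
3 --q--> 2
2 --q--> 3

3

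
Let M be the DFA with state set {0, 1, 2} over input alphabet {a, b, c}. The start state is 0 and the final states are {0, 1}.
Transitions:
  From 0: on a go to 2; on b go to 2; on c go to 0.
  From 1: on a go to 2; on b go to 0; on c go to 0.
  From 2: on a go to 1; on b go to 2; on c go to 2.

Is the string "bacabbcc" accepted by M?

rejected

0 --b--> 2
2 --a--> 1
1 --c--> 0
0 --a--> 2
2 --b--> 2
2 --b--> 2
2 --c--> 2
2 --c--> 2
End in state 2, which is not an accepting state.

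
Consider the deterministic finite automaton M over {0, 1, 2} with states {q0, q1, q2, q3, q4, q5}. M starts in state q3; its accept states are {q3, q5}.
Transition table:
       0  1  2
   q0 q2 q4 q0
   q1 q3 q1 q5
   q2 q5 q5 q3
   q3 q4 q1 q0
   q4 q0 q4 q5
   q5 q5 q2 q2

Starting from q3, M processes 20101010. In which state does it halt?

q3 --2--> q0
q0 --0--> q2
q2 --1--> q5
q5 --0--> q5
q5 --1--> q2
q2 --0--> q5
q5 --1--> q2
q2 --0--> q5

q5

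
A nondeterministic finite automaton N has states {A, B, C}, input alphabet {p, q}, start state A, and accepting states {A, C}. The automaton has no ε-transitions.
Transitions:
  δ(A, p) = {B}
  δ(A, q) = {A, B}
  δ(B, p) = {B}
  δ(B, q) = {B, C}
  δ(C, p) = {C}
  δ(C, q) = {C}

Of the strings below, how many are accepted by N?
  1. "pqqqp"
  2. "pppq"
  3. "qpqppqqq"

3

"pqqqp": accepted
"pppq": accepted
"qpqppqqq": accepted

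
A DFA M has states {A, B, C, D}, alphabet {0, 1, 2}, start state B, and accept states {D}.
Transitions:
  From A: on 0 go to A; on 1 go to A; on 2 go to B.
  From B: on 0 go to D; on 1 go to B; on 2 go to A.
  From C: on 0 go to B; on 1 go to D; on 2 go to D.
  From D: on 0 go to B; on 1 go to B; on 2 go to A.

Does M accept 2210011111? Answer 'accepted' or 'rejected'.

rejected

B --2--> A
A --2--> B
B --1--> B
B --0--> D
D --0--> B
B --1--> B
B --1--> B
B --1--> B
B --1--> B
B --1--> B
End in state B, which is not an accepting state.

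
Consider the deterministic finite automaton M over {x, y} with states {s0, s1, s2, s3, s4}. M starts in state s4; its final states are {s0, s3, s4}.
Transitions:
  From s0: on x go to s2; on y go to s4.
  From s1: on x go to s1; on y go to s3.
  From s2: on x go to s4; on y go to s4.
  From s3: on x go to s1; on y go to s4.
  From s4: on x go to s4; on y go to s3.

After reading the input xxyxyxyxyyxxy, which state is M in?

s3

s4 --x--> s4
s4 --x--> s4
s4 --y--> s3
s3 --x--> s1
s1 --y--> s3
s3 --x--> s1
s1 --y--> s3
s3 --x--> s1
s1 --y--> s3
s3 --y--> s4
s4 --x--> s4
s4 --x--> s4
s4 --y--> s3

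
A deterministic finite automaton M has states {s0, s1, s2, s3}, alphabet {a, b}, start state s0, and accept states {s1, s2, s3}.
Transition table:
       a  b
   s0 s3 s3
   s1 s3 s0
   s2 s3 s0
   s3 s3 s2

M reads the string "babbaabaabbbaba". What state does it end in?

s3

s0 --b--> s3
s3 --a--> s3
s3 --b--> s2
s2 --b--> s0
s0 --a--> s3
s3 --a--> s3
s3 --b--> s2
s2 --a--> s3
s3 --a--> s3
s3 --b--> s2
s2 --b--> s0
s0 --b--> s3
s3 --a--> s3
s3 --b--> s2
s2 --a--> s3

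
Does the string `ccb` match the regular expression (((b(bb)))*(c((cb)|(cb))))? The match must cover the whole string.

Split as ε·ccb: ((b(bb)))* matches ε and (c((cb)|(cb))) matches ccb.

yes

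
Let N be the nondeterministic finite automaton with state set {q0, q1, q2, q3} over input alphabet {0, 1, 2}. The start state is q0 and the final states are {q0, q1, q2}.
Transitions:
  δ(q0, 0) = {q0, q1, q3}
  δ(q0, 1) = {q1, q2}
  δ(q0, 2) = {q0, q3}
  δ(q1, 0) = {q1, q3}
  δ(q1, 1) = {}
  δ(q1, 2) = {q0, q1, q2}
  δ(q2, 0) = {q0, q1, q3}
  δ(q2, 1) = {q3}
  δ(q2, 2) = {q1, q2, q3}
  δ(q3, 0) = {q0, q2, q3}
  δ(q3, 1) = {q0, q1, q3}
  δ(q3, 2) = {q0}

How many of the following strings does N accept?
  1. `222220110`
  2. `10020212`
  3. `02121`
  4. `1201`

`222220110`: accepted
`10020212`: accepted
`02121`: accepted
`1201`: accepted

4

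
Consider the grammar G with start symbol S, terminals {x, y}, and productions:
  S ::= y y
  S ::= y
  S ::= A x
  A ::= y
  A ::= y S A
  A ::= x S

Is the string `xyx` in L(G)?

yes

S ⇒ Ax ⇒ xSx ⇒ xyx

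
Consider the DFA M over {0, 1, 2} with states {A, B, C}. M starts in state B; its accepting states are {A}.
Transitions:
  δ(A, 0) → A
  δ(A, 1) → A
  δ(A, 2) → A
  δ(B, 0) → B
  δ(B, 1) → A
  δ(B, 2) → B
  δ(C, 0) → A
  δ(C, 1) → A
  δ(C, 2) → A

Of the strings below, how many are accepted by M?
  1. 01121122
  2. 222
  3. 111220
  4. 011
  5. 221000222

4

01121122: accepted
222: rejected
111220: accepted
011: accepted
221000222: accepted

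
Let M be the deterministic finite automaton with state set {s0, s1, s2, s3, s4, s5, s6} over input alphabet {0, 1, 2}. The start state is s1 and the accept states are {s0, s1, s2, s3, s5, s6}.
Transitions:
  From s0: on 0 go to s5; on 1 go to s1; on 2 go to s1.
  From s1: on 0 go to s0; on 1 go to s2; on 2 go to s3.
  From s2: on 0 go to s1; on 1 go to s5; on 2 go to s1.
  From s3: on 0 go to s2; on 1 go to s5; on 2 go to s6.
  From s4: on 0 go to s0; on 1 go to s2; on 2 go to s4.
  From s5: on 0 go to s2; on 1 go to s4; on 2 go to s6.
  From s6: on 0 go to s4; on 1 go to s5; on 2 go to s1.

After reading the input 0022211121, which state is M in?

s2

s1 --0--> s0
s0 --0--> s5
s5 --2--> s6
s6 --2--> s1
s1 --2--> s3
s3 --1--> s5
s5 --1--> s4
s4 --1--> s2
s2 --2--> s1
s1 --1--> s2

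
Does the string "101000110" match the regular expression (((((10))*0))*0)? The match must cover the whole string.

no

No split of 101000110 into u·v has ((((10))*0))* matching u and 0 matching v.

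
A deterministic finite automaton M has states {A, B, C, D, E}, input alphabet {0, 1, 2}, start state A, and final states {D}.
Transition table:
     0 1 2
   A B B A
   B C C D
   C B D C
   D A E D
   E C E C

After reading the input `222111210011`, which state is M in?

A --2--> A
A --2--> A
A --2--> A
A --1--> B
B --1--> C
C --1--> D
D --2--> D
D --1--> E
E --0--> C
C --0--> B
B --1--> C
C --1--> D

D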